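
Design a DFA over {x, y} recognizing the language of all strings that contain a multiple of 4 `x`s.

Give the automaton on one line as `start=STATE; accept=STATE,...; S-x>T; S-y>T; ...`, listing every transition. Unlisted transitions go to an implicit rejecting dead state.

Keep the running count of `x`s modulo 4: each `x` advances along the cycle q0 → q1 → q2 → q3 → q0 while other symbols loop. Accept at q0.
A 4-state machine:
        x   y  
>* q0   q1  q0 
   q1   q2  q1 
   q2   q3  q2 
   q3   q0  q3 
(> = start, * = accepting)

start=q0; accept=q0; q0-x>q1; q0-y>q0; q1-x>q2; q1-y>q1; q2-x>q3; q2-y>q2; q3-x>q0; q3-y>q3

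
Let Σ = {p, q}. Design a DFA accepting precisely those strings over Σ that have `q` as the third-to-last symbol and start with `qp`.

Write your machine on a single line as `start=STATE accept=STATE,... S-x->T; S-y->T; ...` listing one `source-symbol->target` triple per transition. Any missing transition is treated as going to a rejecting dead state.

start=S0; accept=S4,S5,S9,S10; S0-p->S1; S0-q->S2; S1-p->S1; S1-q->S1; S2-p->S3; S2-q->S1; S3-p->S4; S3-q->S5; S4-p->S6; S4-q->S7; S5-p->S3; S5-q->S8; S6-p->S6; S6-q->S7; S7-p->S3; S7-q->S8; S8-p->S9; S8-q->S10; S9-p->S4; S9-q->S5; S10-p->S9; S10-q->S10

Run two small machines in parallel and take their product. One (15 states) tracks the last 3 symbols read; the other (4 states) tracks whether the input so far still matches the prefix `qp`. Each combined state is a pair, one component from each; accept when both components accept. After merging equivalent states the machine shrinks.
An 11-state machine:
          p    q  
>  S0     S1   S2 
   S1     S1   S1 
   S2     S3   S1 
   S3     S4   S5 
 * S4     S6   S7 
 * S5     S3   S8 
   S6     S6   S7 
   S7     S3   S8 
   S8     S9  S10 
 * S9     S4   S5 
 * S10    S9  S10 
(> = start, * = accepting)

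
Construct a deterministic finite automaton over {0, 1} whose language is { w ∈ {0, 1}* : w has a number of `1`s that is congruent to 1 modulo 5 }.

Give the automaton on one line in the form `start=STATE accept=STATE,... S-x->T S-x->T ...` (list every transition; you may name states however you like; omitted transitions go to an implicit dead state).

The only thing that matters is how many `1`s have appeared, reduced mod 5. Use one state per residue: q0 for 0, …, q4 for 4. Reading `1` moves to the next residue; anything else stays put. q1 is accepting.
With 5 states:
        0   1  
>  q0   q0  q1 
 * q1   q1  q2 
   q2   q2  q3 
   q3   q3  q4 
   q4   q4  q0 
(> = start, * = accepting)

start=q0 accept=q1 q0-0->q0 q0-1->q1 q1-0->q1 q1-1->q2 q2-0->q2 q2-1->q3 q3-0->q3 q3-1->q4 q4-0->q4 q4-1->q0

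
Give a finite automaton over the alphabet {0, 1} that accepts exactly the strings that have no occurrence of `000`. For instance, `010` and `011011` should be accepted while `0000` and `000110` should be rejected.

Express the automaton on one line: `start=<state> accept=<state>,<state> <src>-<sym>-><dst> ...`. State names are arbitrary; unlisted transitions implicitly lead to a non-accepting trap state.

start=A accept=A,B,C A-0->B A-1->A B-0->C B-1->A C-0->D C-1->A D-0->D D-1->D

This is the complement of 'contains `000`'. Use the same substring-matching states — A through D holding how much of `000` has just been matched — but flip the accepting set: everything except the trap D accepts.
A 4-state machine:
       0  1 
>* A   B  A 
 * B   C  A 
 * C   D  A 
   D   D  D 
(> = start, * = accepting)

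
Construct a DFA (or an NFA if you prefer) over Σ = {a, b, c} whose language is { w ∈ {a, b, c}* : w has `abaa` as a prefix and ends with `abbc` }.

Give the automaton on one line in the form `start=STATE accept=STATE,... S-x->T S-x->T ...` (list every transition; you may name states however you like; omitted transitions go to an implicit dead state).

Run two small machines in parallel and take their product. The first has 6 states tracking whether the input so far still matches the prefix `abaa`; the second has 5 states tracking how much of the suffix `abbc` has currently been matched. A product state is a pair (one from each), accepting exactly when both do.
With 14 states:
          a    b    c  
>  s0     s1   s2   s2 
   s1     s3   s4   s2 
   s2     s3   s2   s2 
   s3     s3   s5   s2 
   s4     s6   s7   s2 
   s5     s3   s7   s2 
   s6     s8   s5   s2 
   s7     s3   s2   s9 
   s8     s8  s10  s11 
   s9     s3   s2   s2 
   s10    s8  s12  s11 
   s11    s8  s11  s11 
   s12    s8  s11  s13 
 * s13    s8  s11  s11 
(> = start, * = accepting)

start=s0 accept=s13 s0-a->s1 s0-b->s2 s0-c->s2 s1-a->s3 s1-b->s4 s1-c->s2 s2-a->s3 s2-b->s2 s2-c->s2 s3-a->s3 s3-b->s5 s3-c->s2 s4-a->s6 s4-b->s7 s4-c->s2 s5-a->s3 s5-b->s7 s5-c->s2 s6-a->s8 s6-b->s5 s6-c->s2 s7-a->s3 s7-b->s2 s7-c->s9 s8-a->s8 s8-b->s10 s8-c->s11 s9-a->s3 s9-b->s2 s9-c->s2 s10-a->s8 s10-b->s12 s10-c->s11 s11-a->s8 s11-b->s11 s11-c->s11 s12-a->s8 s12-b->s11 s12-c->s13 s13-a->s8 s13-b->s11 s13-c->s11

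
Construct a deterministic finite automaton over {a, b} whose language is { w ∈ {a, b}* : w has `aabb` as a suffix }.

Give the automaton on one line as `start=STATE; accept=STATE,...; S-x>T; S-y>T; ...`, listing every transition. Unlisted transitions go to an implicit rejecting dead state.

Remember how much of `aabb` the current input suffix matches. State s0 means no match yet; s1 means the last symbol is `a`; s2 means the last 2 symbols are `aa`; s3 means the last 3 symbols are `aab`; s4 means the last 4 symbols are `aabb`. Only s4 accepts. On a mismatch, fall back to the longest proper suffix that is still a prefix of `aabb`.
With 5 states:
        a   b  
>  s0   s1  s0 
   s1   s2  s0 
   s2   s2  s3 
   s3   s1  s4 
 * s4   s1  s0 
(> = start, * = accepting)

start=s0; accept=s4; s0-a>s1; s0-b>s0; s1-a>s2; s1-b>s0; s2-a>s2; s2-b>s3; s3-a>s1; s3-b>s4; s4-a>s1; s4-b>s0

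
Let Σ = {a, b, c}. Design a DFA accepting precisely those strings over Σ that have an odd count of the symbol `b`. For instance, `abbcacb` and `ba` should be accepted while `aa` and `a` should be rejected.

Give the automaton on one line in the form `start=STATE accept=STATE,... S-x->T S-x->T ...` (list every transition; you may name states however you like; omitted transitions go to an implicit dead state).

start=S0 accept=S1 S0-a->S0 S0-b->S1 S0-c->S0 S1-a->S1 S1-b->S0 S1-c->S1

Keep the running count of `b`s modulo 2: each `b` advances along the cycle S0 → S1 → S0 while other symbols loop. Accept at S1.
2 states suffice.
        a   b   c  
>  S0   S0  S1  S0 
 * S1   S1  S0  S1 
(> = start, * = accepting)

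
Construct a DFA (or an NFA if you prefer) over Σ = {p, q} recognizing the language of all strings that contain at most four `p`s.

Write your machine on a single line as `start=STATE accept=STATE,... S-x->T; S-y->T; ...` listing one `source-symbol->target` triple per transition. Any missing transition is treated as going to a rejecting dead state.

Count `p`s, saturating at 5: states A through E mean 0 through 4 `p`s seen; F means more than 4. Each `p` increments (capped at F); other symbols loop. Accept from {A, B, C, D, E}.
A 6-state machine:
       p  q 
>* A   B  A 
 * B   C  B 
 * C   D  C 
 * D   E  D 
 * E   F  E 
   F   F  F 
(> = start, * = accepting)

start=A; accept=A,B,C,D,E; A-p->B; A-q->A; B-p->C; B-q->B; C-p->D; C-q->C; D-p->E; D-q->D; E-p->F; E-q->E; F-p->F; F-q->F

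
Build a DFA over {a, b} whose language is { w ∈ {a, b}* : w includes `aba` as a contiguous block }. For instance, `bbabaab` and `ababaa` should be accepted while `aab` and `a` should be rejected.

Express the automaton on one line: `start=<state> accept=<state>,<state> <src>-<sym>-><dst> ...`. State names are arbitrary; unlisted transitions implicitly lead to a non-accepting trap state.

start=q0 accept=q3 q0-a->q1 q0-b->q0 q1-a->q1 q1-b->q2 q2-a->q3 q2-b->q0 q3-a->q3 q3-b->q3

States q0..q2 record the length of the longest prefix of `aba` that matches the current input suffix. Reaching q3 means `aba` has been seen, and we stay there forever. Accept from q3.
4 states suffice.
        a   b  
>  q0   q1  q0 
   q1   q1  q2 
   q2   q3  q0 
 * q3   q3  q3 
(> = start, * = accepting)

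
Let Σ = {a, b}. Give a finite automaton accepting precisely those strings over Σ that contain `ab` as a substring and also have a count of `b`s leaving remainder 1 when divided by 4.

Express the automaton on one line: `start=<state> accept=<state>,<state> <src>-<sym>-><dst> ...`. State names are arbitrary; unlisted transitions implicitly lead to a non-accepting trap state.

start=q0 accept=q3 q0-a->q1 q0-b->q2 q1-a->q1 q1-b->q3 q2-a->q4 q2-b->q5 q3-a->q3 q3-b->q6 q4-a->q4 q4-b->q6 q5-a->q6 q5-b->q7 q6-a->q6 q6-b->q8 q7-a->q8 q7-b->q0 q8-a->q8 q8-b->q1

Handle the two conditions separately and then intersect. The first has 3 states tracking whether and how much of `ab` has been seen; the second has 4 states tracking the count of `b`s modulo 4. A product state is a pair (one from each), accepting exactly when both do. Minimizing collapses redundant product states.
A 9-state machine:
        a   b  
>  q0   q1  q2 
   q1   q1  q3 
   q2   q4  q5 
 * q3   q3  q6 
   q4   q4  q6 
   q5   q6  q7 
   q6   q6  q8 
   q7   q8  q0 
   q8   q8  q1 
(> = start, * = accepting)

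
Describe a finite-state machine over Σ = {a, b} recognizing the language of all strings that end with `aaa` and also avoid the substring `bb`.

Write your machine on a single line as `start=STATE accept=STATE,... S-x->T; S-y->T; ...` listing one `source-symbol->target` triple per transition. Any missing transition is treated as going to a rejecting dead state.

start=S0; accept=S5; S0-a->S1; S0-b->S2; S1-a->S3; S1-b->S2; S2-a->S1; S2-b->S4; S3-a->S5; S3-b->S2; S4-a->S4; S4-b->S4; S5-a->S5; S5-b->S2

Handle the two conditions separately and then intersect. The first has 4 states tracking how much of the suffix `aaa` has currently been matched; the second has 3 states tracking partial matches of the forbidden pattern `bb`. A product state is a pair (one from each), accepting exactly when both do. Minimizing collapses redundant product states.
A 6-state machine:
        a   b  
>  S0   S1  S2 
   S1   S3  S2 
   S2   S1  S4 
   S3   S5  S2 
   S4   S4  S4 
 * S5   S5  S2 
(> = start, * = accepting)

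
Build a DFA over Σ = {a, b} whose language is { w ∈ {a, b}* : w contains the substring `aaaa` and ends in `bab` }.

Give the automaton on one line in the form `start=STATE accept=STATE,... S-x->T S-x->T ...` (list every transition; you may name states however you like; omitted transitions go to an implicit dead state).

Run two small machines in parallel and take their product. The first has 5 states tracking whether and how much of `aaaa` has been seen; the second has 4 states tracking how much of the suffix `bab` has currently been matched. A product state is a pair (one from each), accepting exactly when both do.
With 11 states:
          a    b  
>  S0     S1   S2 
   S1     S3   S2 
   S2     S4   S2 
   S3     S5   S2 
   S4     S3   S6 
   S5     S7   S2 
   S6     S4   S2 
   S7     S7   S8 
   S8     S9   S8 
   S9     S7  S10 
 * S10    S9   S8 
(> = start, * = accepting)

start=S0 accept=S10 S0-a->S1 S0-b->S2 S1-a->S3 S1-b->S2 S2-a->S4 S2-b->S2 S3-a->S5 S3-b->S2 S4-a->S3 S4-b->S6 S5-a->S7 S5-b->S2 S6-a->S4 S6-b->S2 S7-a->S7 S7-b->S8 S8-a->S9 S8-b->S8 S9-a->S7 S9-b->S10 S10-a->S9 S10-b->S8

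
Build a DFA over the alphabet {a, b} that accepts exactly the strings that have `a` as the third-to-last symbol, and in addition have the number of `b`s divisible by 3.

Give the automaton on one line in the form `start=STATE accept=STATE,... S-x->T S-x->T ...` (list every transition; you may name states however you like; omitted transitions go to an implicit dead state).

Run two small machines in parallel and take their product. The first has 15 states tracking the last 3 symbols read; the second has 3 states tracking the count of `b`s modulo 3. A product state is a pair (one from each), accepting exactly when both do. After merging equivalent states the machine shrinks.
          a    b  
>  q0     q1   q2 
   q1     q3   q2 
   q2     q4   q5 
   q3     q6   q2 
   q4     q4   q7 
   q5     q8   q0 
 * q6     q6   q2 
   q7     q8   q9 
   q8    q10  q11 
 * q9     q1   q2 
   q10   q10  q12 
   q11   q13   q2 
 * q12   q13   q2 
 * q13    q3   q2 
(> = start, * = accepting)

start=q0 accept=q6,q9,q12,q13 q0-a->q1 q0-b->q2 q1-a->q3 q1-b->q2 q2-a->q4 q2-b->q5 q3-a->q6 q3-b->q2 q4-a->q4 q4-b->q7 q5-a->q8 q5-b->q0 q6-a->q6 q6-b->q2 q7-a->q8 q7-b->q9 q8-a->q10 q8-b->q11 q9-a->q1 q9-b->q2 q10-a->q10 q10-b->q12 q11-a->q13 q11-b->q2 q12-a->q13 q12-b->q2 q13-a->q3 q13-b->q2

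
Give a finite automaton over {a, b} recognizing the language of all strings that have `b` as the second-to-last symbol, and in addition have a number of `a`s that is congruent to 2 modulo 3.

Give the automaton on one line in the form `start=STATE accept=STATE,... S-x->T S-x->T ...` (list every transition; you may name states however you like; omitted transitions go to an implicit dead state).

Handle the two conditions separately and then intersect. The first has 7 states tracking the last 2 symbols read; the second has 3 states tracking the count of `a`s modulo 3. A product state is a pair (one from each), accepting exactly when both do.
15 states suffice.
          a    b  
>  s0     s1   s2 
   s1     s3   s4 
   s2     s5   s6 
   s3     s7   s8 
   s4     s9  s10 
   s5     s3   s4 
   s6     s5   s6 
   s7    s11  s12 
   s8    s13  s14 
 * s9     s7   s8 
   s10    s9  s10 
   s11    s3   s4 
   s12    s5   s6 
   s13   s11  s12 
 * s14   s13  s14 
(> = start, * = accepting)

start=s0 accept=s9,s14 s0-a->s1 s0-b->s2 s1-a->s3 s1-b->s4 s2-a->s5 s2-b->s6 s3-a->s7 s3-b->s8 s4-a->s9 s4-b->s10 s5-a->s3 s5-b->s4 s6-a->s5 s6-b->s6 s7-a->s11 s7-b->s12 s8-a->s13 s8-b->s14 s9-a->s7 s9-b->s8 s10-a->s9 s10-b->s10 s11-a->s3 s11-b->s4 s12-a->s5 s12-b->s6 s13-a->s11 s13-b->s12 s14-a->s13 s14-b->s14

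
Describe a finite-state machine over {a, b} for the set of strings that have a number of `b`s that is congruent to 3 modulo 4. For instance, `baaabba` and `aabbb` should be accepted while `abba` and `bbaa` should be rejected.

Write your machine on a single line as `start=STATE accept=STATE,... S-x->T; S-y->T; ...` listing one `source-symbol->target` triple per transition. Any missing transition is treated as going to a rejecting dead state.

start=s0; accept=s3; s0-a->s0; s0-b->s1; s1-a->s1; s1-b->s2; s2-a->s2; s2-b->s3; s3-a->s3; s3-b->s0

Keep the running count of `b`s modulo 4: each `b` advances along the cycle s0 → s1 → s2 → s3 → s0 while other symbols loop. Accept at s3.
        a   b  
>  s0   s0  s1 
   s1   s1  s2 
   s2   s2  s3 
 * s3   s3  s0 
(> = start, * = accepting)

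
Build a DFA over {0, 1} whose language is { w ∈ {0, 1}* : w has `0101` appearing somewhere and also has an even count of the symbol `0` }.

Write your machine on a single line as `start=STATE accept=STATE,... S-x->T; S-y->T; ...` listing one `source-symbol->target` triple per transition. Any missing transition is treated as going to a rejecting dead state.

start=q0; accept=q8; q0-0->q1; q0-1->q0; q1-0->q2; q1-1->q3; q2-0->q1; q2-1->q4; q3-0->q5; q3-1->q6; q4-0->q7; q4-1->q0; q5-0->q1; q5-1->q8; q6-0->q2; q6-1->q6; q7-0->q2; q7-1->q9; q8-0->q9; q8-1->q8; q9-0->q8; q9-1->q9

Run two small machines in parallel and take their product. One (5 states) tracks whether and how much of `0101` has been seen; the other (2 states) tracks the count of `0`s modulo 2. Each combined state is a pair, one component from each; accept when both components accept.
A 10-state machine:
        0   1  
>  q0   q1  q0 
   q1   q2  q3 
   q2   q1  q4 
   q3   q5  q6 
   q4   q7  q0 
   q5   q1  q8 
   q6   q2  q6 
   q7   q2  q9 
 * q8   q9  q8 
   q9   q8  q9 
(> = start, * = accepting)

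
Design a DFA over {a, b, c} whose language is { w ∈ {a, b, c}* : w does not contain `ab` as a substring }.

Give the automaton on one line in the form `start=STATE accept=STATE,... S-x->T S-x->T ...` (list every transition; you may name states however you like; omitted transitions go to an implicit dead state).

start=q0 accept=q0,q1 q0-a->q1 q0-b->q0 q0-c->q0 q1-a->q1 q1-b->q2 q1-c->q0 q2-a->q2 q2-b->q2 q2-c->q2

Track partial matches of the forbidden pattern `ab`. State q2 is a dead state reached once `ab` has occurred; every other state accepts. q0 means no part of `ab` is currently matched.
A 3-state machine:
        a   b   c  
>* q0   q1  q0  q0 
 * q1   q1  q2  q0 
   q2   q2  q2  q2 
(> = start, * = accepting)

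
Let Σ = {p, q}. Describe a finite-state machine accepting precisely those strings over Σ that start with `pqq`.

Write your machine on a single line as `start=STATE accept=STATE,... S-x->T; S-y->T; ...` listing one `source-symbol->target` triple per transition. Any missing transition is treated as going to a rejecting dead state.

Check the first 3 symbols one by one: A through C record how many have matched `pqq` so far; any wrong symbol goes to the dead state E. After all 3 match we enter the accepting sink D.
With 5 states:
       p  q 
>  A   B  E 
   B   E  C 
   C   E  D 
 * D   D  D 
   E   E  E 
(> = start, * = accepting)

start=A; accept=D; A-p->B; A-q->E; B-p->E; B-q->C; C-p->E; C-q->D; D-p->D; D-q->D; E-p->E; E-q->E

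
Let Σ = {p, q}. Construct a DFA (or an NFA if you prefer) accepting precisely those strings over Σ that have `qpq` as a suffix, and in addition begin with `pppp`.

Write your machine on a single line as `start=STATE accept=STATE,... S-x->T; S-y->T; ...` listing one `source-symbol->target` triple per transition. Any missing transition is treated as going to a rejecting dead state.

start=A; accept=L; A-p->B; A-q->C; B-p->D; B-q->C; C-p->E; C-q->C; D-p->F; D-q->C; E-p->G; E-q->H; F-p->I; F-q->C; G-p->G; G-q->C; H-p->E; H-q->C; I-p->I; I-q->J; J-p->K; J-q->J; K-p->I; K-q->L; L-p->K; L-q->J

Build one automaton per condition and run them in lockstep. The first has 4 states tracking how much of the suffix `qpq` has currently been matched; the second has 6 states tracking whether the input so far still matches the prefix `pppp`. A product state is a pair (one from each), accepting exactly when both do.
With 12 states:
       p  q 
>  A   B  C 
   B   D  C 
   C   E  C 
   D   F  C 
   E   G  H 
   F   I  C 
   G   G  C 
   H   E  C 
   I   I  J 
   J   K  J 
   K   I  L 
 * L   K  J 
(> = start, * = accepting)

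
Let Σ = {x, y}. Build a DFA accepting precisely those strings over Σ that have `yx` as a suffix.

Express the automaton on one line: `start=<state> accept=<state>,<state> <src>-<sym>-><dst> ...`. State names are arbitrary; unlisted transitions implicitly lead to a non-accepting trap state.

start=q0 accept=q2 q0-x->q0 q0-y->q1 q1-x->q2 q1-y->q1 q2-x->q0 q2-y->q1

Let each state record the length of the longest suffix of the input read so far that is also a prefix of `yx`. q1 means the last symbol is `y`; q2 means the last 2 symbols are `yx`. Accept only at q2, where the string currently ends in `yx`.
        x   y  
>  q0   q0  q1 
   q1   q2  q1 
 * q2   q0  q1 
(> = start, * = accepting)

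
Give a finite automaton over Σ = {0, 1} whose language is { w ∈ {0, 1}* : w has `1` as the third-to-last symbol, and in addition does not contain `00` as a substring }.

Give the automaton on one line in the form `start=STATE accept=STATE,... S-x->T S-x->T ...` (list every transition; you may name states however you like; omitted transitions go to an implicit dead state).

start=A accept=M,N,O A-0->B A-1->C B-0->D B-1->E C-0->F C-1->G D-0->H D-1->I E-0->J E-1->K F-0->L F-1->M G-0->N G-1->O H-0->H H-1->I I-0->P I-1->Q J-0->L J-1->M K-0->N K-1->O L-0->H L-1->I M-0->J M-1->K N-0->L N-1->M O-0->N O-1->O P-0->L P-1->R Q-0->S Q-1->T R-0->P R-1->Q S-0->L S-1->R T-0->S T-1->T

Run two small machines in parallel and take their product. One (15 states) tracks the last 3 symbols read; the other (3 states) tracks partial matches of the forbidden pattern `00`. Each combined state is a pair, one component from each; accept when both components accept.
20 states suffice.
       0  1 
>  A   B  C 
   B   D  E 
   C   F  G 
   D   H  I 
   E   J  K 
   F   L  M 
   G   N  O 
   H   H  I 
   I   P  Q 
   J   L  M 
   K   N  O 
   L   H  I 
 * M   J  K 
 * N   L  M 
 * O   N  O 
   P   L  R 
   Q   S  T 
   R   P  Q 
   S   L  R 
   T   S  T 
(> = start, * = accepting)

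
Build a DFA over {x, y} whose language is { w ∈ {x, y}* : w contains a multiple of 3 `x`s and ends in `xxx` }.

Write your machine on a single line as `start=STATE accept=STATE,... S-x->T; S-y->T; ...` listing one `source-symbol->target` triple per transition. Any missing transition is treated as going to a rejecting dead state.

start=s0; accept=s4; s0-x->s1; s0-y->s0; s1-x->s2; s1-y->s3; s2-x->s4; s2-y->s5; s3-x->s5; s3-y->s3; s4-x->s1; s4-y->s0; s5-x->s0; s5-y->s5

Run two small machines in parallel and take their product. The first has 3 states tracking the count of `x`s modulo 3; the second has 4 states tracking how much of the suffix `xxx` has currently been matched. A product state is a pair (one from each), accepting exactly when both do. Equivalent product states are then merged.
        x   y  
>  s0   s1  s0 
   s1   s2  s3 
   s2   s4  s5 
   s3   s5  s3 
 * s4   s1  s0 
   s5   s0  s5 
(> = start, * = accepting)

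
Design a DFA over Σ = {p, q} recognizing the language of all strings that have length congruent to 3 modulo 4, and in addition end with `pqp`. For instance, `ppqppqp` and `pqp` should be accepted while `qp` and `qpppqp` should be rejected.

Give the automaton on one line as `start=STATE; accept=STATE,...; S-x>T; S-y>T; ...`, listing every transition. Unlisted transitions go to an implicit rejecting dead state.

start=A; accept=G; A-p>B; A-q>C; B-p>D; B-q>E; C-p>D; C-q>D; D-p>F; D-q>F; E-p>G; E-q>F; F-p>A; F-q>A; G-p>A; G-q>A

Build one automaton per condition and run them in lockstep. One (4 states) tracks the input length modulo 4; the other (4 states) tracks how much of the suffix `pqp` has currently been matched. Each combined state is a pair, one component from each; accept when both components accept. After merging equivalent states the machine shrinks.
A 7-state machine:
       p  q 
>  A   B  C 
   B   D  E 
   C   D  D 
   D   F  F 
   E   G  F 
   F   A  A 
 * G   A  A 
(> = start, * = accepting)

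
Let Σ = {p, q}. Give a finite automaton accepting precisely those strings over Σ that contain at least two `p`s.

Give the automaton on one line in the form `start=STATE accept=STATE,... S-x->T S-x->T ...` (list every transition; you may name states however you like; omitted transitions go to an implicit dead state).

start=A accept=C,D A-p->B A-q->A B-p->C B-q->B C-p->D C-q->C D-p->D D-q->D

Only the number of `p`s matters, and only up to 3. Make a chain A → B → C → D advanced by each `p` (with D absorbing); every other symbol self-loops. The accepting set is {C, D}.
       p  q 
>  A   B  A 
   B   C  B 
 * C   D  C 
 * D   D  D 
(> = start, * = accepting)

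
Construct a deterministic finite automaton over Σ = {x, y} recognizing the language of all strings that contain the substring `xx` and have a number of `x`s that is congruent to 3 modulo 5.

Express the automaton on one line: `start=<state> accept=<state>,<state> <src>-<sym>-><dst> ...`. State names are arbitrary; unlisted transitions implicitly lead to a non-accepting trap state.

start=q0 accept=q4 q0-x->q1 q0-y->q0 q1-x->q2 q1-y->q3 q2-x->q4 q2-y->q2 q3-x->q5 q3-y->q3 q4-x->q6 q4-y->q4 q5-x->q4 q5-y->q7 q6-x->q8 q6-y->q6 q7-x->q9 q7-y->q7 q8-x->q10 q8-y->q8 q9-x->q6 q9-y->q11 q10-x->q2 q10-y->q10 q11-x->q12 q11-y->q11 q12-x->q8 q12-y->q13 q13-x->q14 q13-y->q13 q14-x->q10 q14-y->q0

Build one automaton per condition and run them in lockstep. The first has 3 states tracking whether and how much of `xx` has been seen; the second has 5 states tracking the count of `x`s modulo 5. A product state is a pair (one from each), accepting exactly when both do.
A 15-state machine:
          x    y  
>  q0     q1   q0 
   q1     q2   q3 
   q2     q4   q2 
   q3     q5   q3 
 * q4     q6   q4 
   q5     q4   q7 
   q6     q8   q6 
   q7     q9   q7 
   q8    q10   q8 
   q9     q6  q11 
   q10    q2  q10 
   q11   q12  q11 
   q12    q8  q13 
   q13   q14  q13 
   q14   q10   q0 
(> = start, * = accepting)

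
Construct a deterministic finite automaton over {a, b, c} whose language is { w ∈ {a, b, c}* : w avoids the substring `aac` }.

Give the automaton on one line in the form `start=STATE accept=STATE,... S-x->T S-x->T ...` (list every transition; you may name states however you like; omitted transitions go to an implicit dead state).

Track partial matches of the forbidden pattern `aac`. State s3 is a dead state reached once `aac` has occurred; every other state accepts. s0 means no part of `aac` is currently matched.
A 4-state machine:
        a   b   c  
>* s0   s1  s0  s0 
 * s1   s2  s0  s0 
 * s2   s2  s0  s3 
   s3   s3  s3  s3 
(> = start, * = accepting)

start=s0 accept=s0,s1,s2 s0-a->s1 s0-b->s0 s0-c->s0 s1-a->s2 s1-b->s0 s1-c->s0 s2-a->s2 s2-b->s0 s2-c->s3 s3-a->s3 s3-b->s3 s3-c->s3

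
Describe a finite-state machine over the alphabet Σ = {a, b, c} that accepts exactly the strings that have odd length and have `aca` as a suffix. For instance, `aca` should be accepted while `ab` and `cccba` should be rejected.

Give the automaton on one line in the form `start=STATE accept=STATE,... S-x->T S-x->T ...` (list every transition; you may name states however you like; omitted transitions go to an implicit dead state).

Run two small machines in parallel and take their product. The first has 2 states tracking the input length modulo 2; the second has 4 states tracking how much of the suffix `aca` has currently been matched. A product state is a pair (one from each), accepting exactly when both do. After merging equivalent states the machine shrinks.
With 5 states:
        a   b   c  
>  q0   q1  q2  q2 
   q1   q0  q0  q3 
   q2   q0  q0  q0 
   q3   q4  q2  q2 
 * q4   q0  q0  q3 
(> = start, * = accepting)

start=q0 accept=q4 q0-a->q1 q0-b->q2 q0-c->q2 q1-a->q0 q1-b->q0 q1-c->q3 q2-a->q0 q2-b->q0 q2-c->q0 q3-a->q4 q3-b->q2 q3-c->q2 q4-a->q0 q4-b->q0 q4-c->q3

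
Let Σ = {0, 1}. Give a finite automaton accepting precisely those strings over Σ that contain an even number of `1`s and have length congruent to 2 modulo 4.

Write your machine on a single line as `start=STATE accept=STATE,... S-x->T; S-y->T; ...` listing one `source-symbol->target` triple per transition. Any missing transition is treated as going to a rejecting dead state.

start=q0; accept=q3; q0-0->q1; q0-1->q2; q1-0->q3; q1-1->q4; q2-0->q4; q2-1->q3; q3-0->q5; q3-1->q6; q4-0->q6; q4-1->q5; q5-0->q0; q5-1->q7; q6-0->q7; q6-1->q0; q7-0->q2; q7-1->q1

Build one automaton per condition and run them in lockstep. The first has 2 states tracking the count of `1`s modulo 2; the second has 4 states tracking the input length modulo 4. A product state is a pair (one from each), accepting exactly when both do.
With 8 states:
        0   1  
>  q0   q1  q2 
   q1   q3  q4 
   q2   q4  q3 
 * q3   q5  q6 
   q4   q6  q5 
   q5   q0  q7 
   q6   q7  q0 
   q7   q2  q1 
(> = start, * = accepting)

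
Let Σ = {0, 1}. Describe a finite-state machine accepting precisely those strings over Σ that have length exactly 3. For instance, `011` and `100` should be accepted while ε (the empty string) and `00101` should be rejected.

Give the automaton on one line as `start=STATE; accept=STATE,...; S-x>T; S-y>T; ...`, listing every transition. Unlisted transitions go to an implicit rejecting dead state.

start=S0; accept=S3; S0-0>S1; S0-1>S1; S1-0>S2; S1-1>S2; S2-0>S3; S2-1>S3; S3-0>S4; S3-1>S4; S4-0>S4; S4-1>S4

We only need to distinguish lengths 0, 1, …, 3, and '>3'. Chain S0 → S1 → S2 → S3 → S4 on every symbol, with S4 looping. Accepting states: {S3}.
With 5 states:
        0   1  
>  S0   S1  S1 
   S1   S2  S2 
   S2   S3  S3 
 * S3   S4  S4 
   S4   S4  S4 
(> = start, * = accepting)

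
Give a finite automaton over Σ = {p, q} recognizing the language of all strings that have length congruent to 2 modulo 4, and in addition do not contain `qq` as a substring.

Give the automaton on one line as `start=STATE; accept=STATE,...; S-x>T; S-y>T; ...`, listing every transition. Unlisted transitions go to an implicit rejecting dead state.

start=A; accept=D,E; A-p>B; A-q>C; B-p>D; B-q>E; C-p>D; C-q>F; D-p>G; D-q>H; E-p>G; E-q>F; F-p>F; F-q>F; G-p>A; G-q>I; H-p>A; H-q>F; I-p>B; I-q>F

Build one automaton per condition and run them in lockstep. One (4 states) tracks the input length modulo 4; the other (3 states) tracks partial matches of the forbidden pattern `qq`. Each combined state is a pair, one component from each; accept when both components accept. After merging equivalent states the machine shrinks.
A 9-state machine:
       p  q 
>  A   B  C 
   B   D  E 
   C   D  F 
 * D   G  H 
 * E   G  F 
   F   F  F 
   G   A  I 
   H   A  F 
   I   B  F 
(> = start, * = accepting)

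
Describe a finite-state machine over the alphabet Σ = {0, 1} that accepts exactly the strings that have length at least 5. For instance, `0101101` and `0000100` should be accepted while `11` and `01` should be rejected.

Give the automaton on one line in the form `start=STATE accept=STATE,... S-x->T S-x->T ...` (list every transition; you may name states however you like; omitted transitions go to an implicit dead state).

We only need to distinguish lengths 0, 1, …, 5, and '>5'. Chain S0 → S1 → S2 → S3 → S4 → S5 → S6 on every symbol, with S6 looping. Accepting states: {S5, S6}.
A 7-state machine:
        0   1  
>  S0   S1  S1 
   S1   S2  S2 
   S2   S3  S3 
   S3   S4  S4 
   S4   S5  S5 
 * S5   S6  S6 
 * S6   S6  S6 
(> = start, * = accepting)

start=S0 accept=S5,S6 S0-0->S1 S0-1->S1 S1-0->S2 S1-1->S2 S2-0->S3 S2-1->S3 S3-0->S4 S3-1->S4 S4-0->S5 S4-1->S5 S5-0->S6 S5-1->S6 S6-0->S6 S6-1->S6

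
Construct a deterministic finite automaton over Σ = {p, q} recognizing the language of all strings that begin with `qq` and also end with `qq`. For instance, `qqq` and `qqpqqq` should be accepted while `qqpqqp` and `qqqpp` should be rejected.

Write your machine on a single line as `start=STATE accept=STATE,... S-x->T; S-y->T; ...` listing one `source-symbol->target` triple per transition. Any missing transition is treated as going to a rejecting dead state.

Build one automaton per condition and run them in lockstep. The first has 4 states tracking whether the input so far still matches the prefix `qq`; the second has 3 states tracking how much of the suffix `qq` has currently been matched. A product state is a pair (one from each), accepting exactly when both do. After merging equivalent states the machine shrinks.
A 6-state machine:
        p   q  
>  S0   S1  S2 
   S1   S1  S1 
   S2   S1  S3 
 * S3   S4  S3 
   S4   S4  S5 
   S5   S4  S3 
(> = start, * = accepting)

start=S0; accept=S3; S0-p->S1; S0-q->S2; S1-p->S1; S1-q->S1; S2-p->S1; S2-q->S3; S3-p->S4; S3-q->S3; S4-p->S4; S4-q->S5; S5-p->S4; S5-q->S3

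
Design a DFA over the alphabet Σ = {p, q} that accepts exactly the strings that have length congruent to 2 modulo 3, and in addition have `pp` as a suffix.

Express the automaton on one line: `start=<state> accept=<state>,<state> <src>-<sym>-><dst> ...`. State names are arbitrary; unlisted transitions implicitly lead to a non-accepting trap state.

Run two small machines in parallel and take their product. The first has 3 states tracking the input length modulo 3; the second has 3 states tracking how much of the suffix `pp` has currently been matched. A product state is a pair (one from each), accepting exactly when both do. After merging equivalent states the machine shrinks.
       p  q 
>  A   B  C 
   B   D  E 
   C   E  E 
 * D   A  A 
   E   A  A 
(> = start, * = accepting)

start=A accept=D A-p->B A-q->C B-p->D B-q->E C-p->E C-q->E D-p->A D-q->A E-p->A E-q->A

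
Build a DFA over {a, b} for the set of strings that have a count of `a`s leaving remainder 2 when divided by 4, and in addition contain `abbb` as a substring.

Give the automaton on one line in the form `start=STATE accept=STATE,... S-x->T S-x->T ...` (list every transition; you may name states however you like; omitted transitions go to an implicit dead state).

Handle the two conditions separately and then intersect. The first has 4 states tracking the count of `a`s modulo 4; the second has 5 states tracking whether and how much of `abbb` has been seen. A product state is a pair (one from each), accepting exactly when both do.
17 states suffice.
          a    b  
>  s0     s1   s0 
   s1     s2   s3 
   s2     s4   s5 
   s3     s2   s6 
   s4     s7   s8 
   s5     s4   s9 
   s6     s2  s10 
   s7     s1  s11 
   s8     s7  s12 
   s9     s4  s13 
   s10   s13  s10 
   s11    s1  s14 
   s12    s7  s15 
 * s13   s15  s13 
   s14    s1  s16 
   s15   s16  s15 
   s16   s10  s16 
(> = start, * = accepting)

start=s0 accept=s13 s0-a->s1 s0-b->s0 s1-a->s2 s1-b->s3 s2-a->s4 s2-b->s5 s3-a->s2 s3-b->s6 s4-a->s7 s4-b->s8 s5-a->s4 s5-b->s9 s6-a->s2 s6-b->s10 s7-a->s1 s7-b->s11 s8-a->s7 s8-b->s12 s9-a->s4 s9-b->s13 s10-a->s13 s10-b->s10 s11-a->s1 s11-b->s14 s12-a->s7 s12-b->s15 s13-a->s15 s13-b->s13 s14-a->s1 s14-b->s16 s15-a->s16 s15-b->s15 s16-a->s10 s16-b->s16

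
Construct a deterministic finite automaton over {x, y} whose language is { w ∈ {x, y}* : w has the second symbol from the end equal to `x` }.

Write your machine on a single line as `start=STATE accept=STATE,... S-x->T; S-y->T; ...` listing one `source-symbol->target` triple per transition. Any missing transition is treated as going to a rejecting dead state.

Because acceptance depends on a position counted from the end, the machine has to buffer the most recent 2 symbols. Make each state the string of the last up-to-2 symbols read; on input `x` shift the window left and append `x`. Accept when the buffered window has length 2 and begins with `x`.
A 7-state machine:
       x  y 
>  A   B  C 
   B   D  E 
   C   F  G 
 * D   D  E 
 * E   F  G 
   F   D  E 
   G   F  G 
(> = start, * = accepting)

start=A; accept=D,E; A-x->B; A-y->C; B-x->D; B-y->E; C-x->F; C-y->G; D-x->D; D-y->E; E-x->F; E-y->G; F-x->D; F-y->E; G-x->F; G-y->G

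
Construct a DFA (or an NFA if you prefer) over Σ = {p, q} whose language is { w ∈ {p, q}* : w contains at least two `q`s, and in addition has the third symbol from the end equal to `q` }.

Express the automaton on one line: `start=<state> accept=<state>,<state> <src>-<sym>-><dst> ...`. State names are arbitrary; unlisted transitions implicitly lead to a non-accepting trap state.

start=s0 accept=s5,s6,s7,s10 s0-p->s0 s0-q->s1 s1-p->s2 s1-q->s3 s2-p->s4 s2-q->s5 s3-p->s6 s3-q->s7 s4-p->s4 s4-q->s8 s5-p->s9 s5-q->s3 s6-p->s10 s6-q->s5 s7-p->s6 s7-q->s7 s8-p->s9 s8-q->s3 s9-p->s10 s9-q->s5 s10-p->s4 s10-q->s8

Handle the two conditions separately and then intersect. One (4 states) tracks the count of `q`s, saturating at 3; the other (15 states) tracks the last 3 symbols read. Each combined state is a pair, one component from each; accept when both components accept. Equivalent product states are then merged.
          p    q  
>  s0     s0   s1 
   s1     s2   s3 
   s2     s4   s5 
   s3     s6   s7 
   s4     s4   s8 
 * s5     s9   s3 
 * s6    s10   s5 
 * s7     s6   s7 
   s8     s9   s3 
   s9    s10   s5 
 * s10    s4   s8 
(> = start, * = accepting)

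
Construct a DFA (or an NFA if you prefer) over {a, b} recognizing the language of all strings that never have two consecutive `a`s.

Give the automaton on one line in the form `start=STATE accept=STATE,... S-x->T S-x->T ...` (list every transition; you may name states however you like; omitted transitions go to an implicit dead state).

start=q0 accept=q0,q1 q0-a->q1 q0-b->q0 q1-a->q2 q1-b->q0 q2-a->q2 q2-b->q2

This is the complement of 'contains `aa`'. Use the same substring-matching states — q0 through q2 holding how much of `aa` has just been matched — but flip the accepting set: everything except the trap q2 accepts.
A 3-state machine:
        a   b  
>* q0   q1  q0 
 * q1   q2  q0 
   q2   q2  q2 
(> = start, * = accepting)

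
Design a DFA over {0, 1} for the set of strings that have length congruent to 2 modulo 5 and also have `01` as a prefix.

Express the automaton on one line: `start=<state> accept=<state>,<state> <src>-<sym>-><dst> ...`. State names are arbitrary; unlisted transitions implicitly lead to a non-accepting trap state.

start=A accept=D A-0->B A-1->C B-0->C B-1->D C-0->C C-1->C D-0->E D-1->E E-0->F E-1->F F-0->G F-1->G G-0->H G-1->H H-0->D H-1->D

Build one automaton per condition and run them in lockstep. One (5 states) tracks the input length modulo 5; the other (4 states) tracks whether the input so far still matches the prefix `01`. Each combined state is a pair, one component from each; accept when both components accept. Equivalent product states are then merged.
       0  1 
>  A   B  C 
   B   C  D 
   C   C  C 
 * D   E  E 
   E   F  F 
   F   G  G 
   G   H  H 
   H   D  D 
(> = start, * = accepting)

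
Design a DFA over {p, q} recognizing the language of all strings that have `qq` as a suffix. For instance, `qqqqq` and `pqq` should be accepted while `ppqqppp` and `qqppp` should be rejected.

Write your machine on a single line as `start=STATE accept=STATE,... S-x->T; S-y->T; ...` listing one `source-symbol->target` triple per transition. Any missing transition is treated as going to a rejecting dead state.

Let each state record the length of the longest suffix of the input read so far that is also a prefix of `qq`. s1 means the last symbol is `q`; s2 means the last 2 symbols are `qq`. Accept only at s2, where the string currently ends in `qq`.
        p   q  
>  s0   s0  s1 
   s1   s0  s2 
 * s2   s0  s2 
(> = start, * = accepting)

start=s0; accept=s2; s0-p->s0; s0-q->s1; s1-p->s0; s1-q->s2; s2-p->s0; s2-q->s2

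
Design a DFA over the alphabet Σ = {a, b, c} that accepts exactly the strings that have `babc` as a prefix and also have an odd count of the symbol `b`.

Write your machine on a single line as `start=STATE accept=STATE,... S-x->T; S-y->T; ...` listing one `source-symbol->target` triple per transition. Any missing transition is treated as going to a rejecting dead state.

Run two small machines in parallel and take their product. The first has 6 states tracking whether the input so far still matches the prefix `babc`; the second has 2 states tracking the count of `b`s modulo 2. A product state is a pair (one from each), accepting exactly when both do.
An 8-state machine:
        a   b   c  
>  q0   q1  q2  q1 
   q1   q1  q3  q1 
   q2   q4  q1  q3 
   q3   q3  q1  q3 
   q4   q3  q5  q3 
   q5   q1  q3  q6 
   q6   q6  q7  q6 
 * q7   q7  q6  q7 
(> = start, * = accepting)

start=q0; accept=q7; q0-a->q1; q0-b->q2; q0-c->q1; q1-a->q1; q1-b->q3; q1-c->q1; q2-a->q4; q2-b->q1; q2-c->q3; q3-a->q3; q3-b->q1; q3-c->q3; q4-a->q3; q4-b->q5; q4-c->q3; q5-a->q1; q5-b->q3; q5-c->q6; q6-a->q6; q6-b->q7; q6-c->q6; q7-a->q7; q7-b->q6; q7-c->q7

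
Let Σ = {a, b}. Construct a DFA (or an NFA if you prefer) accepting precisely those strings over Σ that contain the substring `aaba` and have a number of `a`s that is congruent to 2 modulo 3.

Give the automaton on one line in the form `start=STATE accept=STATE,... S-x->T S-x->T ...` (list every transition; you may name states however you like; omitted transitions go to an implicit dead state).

Handle the two conditions separately and then intersect. One (5 states) tracks whether and how much of `aaba` has been seen; the other (3 states) tracks the count of `a`s modulo 3. Each combined state is a pair, one component from each; accept when both components accept.
15 states suffice.
          a    b  
>  s0     s1   s0 
   s1     s2   s3 
   s2     s4   s5 
   s3     s6   s3 
   s4     s7   s8 
   s5     s9  s10 
   s6     s4  s10 
   s7     s2  s11 
   s8    s12   s0 
   s9    s12   s9 
   s10   s13  s10 
   s11   s14   s3 
   s12   s14  s12 
   s13    s7   s0 
 * s14    s9  s14 
(> = start, * = accepting)

start=s0 accept=s14 s0-a->s1 s0-b->s0 s1-a->s2 s1-b->s3 s2-a->s4 s2-b->s5 s3-a->s6 s3-b->s3 s4-a->s7 s4-b->s8 s5-a->s9 s5-b->s10 s6-a->s4 s6-b->s10 s7-a->s2 s7-b->s11 s8-a->s12 s8-b->s0 s9-a->s12 s9-b->s9 s10-a->s13 s10-b->s10 s11-a->s14 s11-b->s3 s12-a->s14 s12-b->s12 s13-a->s7 s13-b->s0 s14-a->s9 s14-b->s14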